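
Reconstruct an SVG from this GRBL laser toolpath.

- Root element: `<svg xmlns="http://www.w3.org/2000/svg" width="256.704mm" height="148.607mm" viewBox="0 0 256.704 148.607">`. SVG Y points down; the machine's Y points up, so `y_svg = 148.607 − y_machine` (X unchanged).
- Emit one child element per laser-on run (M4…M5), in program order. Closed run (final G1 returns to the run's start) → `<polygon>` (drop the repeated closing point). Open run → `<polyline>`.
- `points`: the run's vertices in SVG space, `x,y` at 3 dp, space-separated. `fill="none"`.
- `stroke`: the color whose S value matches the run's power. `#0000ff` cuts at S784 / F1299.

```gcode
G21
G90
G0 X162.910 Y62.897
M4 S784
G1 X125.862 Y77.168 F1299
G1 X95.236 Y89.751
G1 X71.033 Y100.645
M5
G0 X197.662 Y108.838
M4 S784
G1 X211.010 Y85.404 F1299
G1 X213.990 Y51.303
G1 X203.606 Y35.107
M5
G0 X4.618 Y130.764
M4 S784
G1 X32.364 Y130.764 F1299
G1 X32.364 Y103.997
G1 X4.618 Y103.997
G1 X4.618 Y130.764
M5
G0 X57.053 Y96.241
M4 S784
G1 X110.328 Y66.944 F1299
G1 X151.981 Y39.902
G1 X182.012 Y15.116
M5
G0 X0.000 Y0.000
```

<svg xmlns="http://www.w3.org/2000/svg" width="256.704mm" height="148.607mm" viewBox="0 0 256.704 148.607">
  <polyline points="162.910,85.710 125.862,71.439 95.236,58.856 71.033,47.962" fill="none" stroke="#0000ff"/>
  <polyline points="197.662,39.769 211.010,63.203 213.990,97.304 203.606,113.500" fill="none" stroke="#0000ff"/>
  <polygon points="4.618,17.843 32.364,17.843 32.364,44.610 4.618,44.610" fill="none" stroke="#0000ff"/>
  <polyline points="57.053,52.366 110.328,81.663 151.981,108.705 182.012,133.491" fill="none" stroke="#0000ff"/>
</svg>

Each laser-on run becomes one SVG element. Flip Y back into SVG space with y_svg = 148.607 − y_machine. Every run uses S784, so all elements get stroke `#0000ff` (cut).

Run 1: The run is open, so emit a `<polyline>` with points (Y-flipped): 162.910,85.710 125.862,71.439 95.236,58.856 71.033,47.962.

Run 2: The run is open, so emit a `<polyline>` with points (Y-flipped): 197.662,39.769 211.010,63.203 213.990,97.304 203.606,113.500.

Run 3: The run returns to its start, so emit a `<polygon>` with points (Y-flipped): 4.618,17.843 32.364,17.843 32.364,44.610 4.618,44.610.

Run 4: The run is open, so emit a `<polyline>` with points (Y-flipped): 57.053,52.366 110.328,81.663 151.981,108.705 182.012,133.491.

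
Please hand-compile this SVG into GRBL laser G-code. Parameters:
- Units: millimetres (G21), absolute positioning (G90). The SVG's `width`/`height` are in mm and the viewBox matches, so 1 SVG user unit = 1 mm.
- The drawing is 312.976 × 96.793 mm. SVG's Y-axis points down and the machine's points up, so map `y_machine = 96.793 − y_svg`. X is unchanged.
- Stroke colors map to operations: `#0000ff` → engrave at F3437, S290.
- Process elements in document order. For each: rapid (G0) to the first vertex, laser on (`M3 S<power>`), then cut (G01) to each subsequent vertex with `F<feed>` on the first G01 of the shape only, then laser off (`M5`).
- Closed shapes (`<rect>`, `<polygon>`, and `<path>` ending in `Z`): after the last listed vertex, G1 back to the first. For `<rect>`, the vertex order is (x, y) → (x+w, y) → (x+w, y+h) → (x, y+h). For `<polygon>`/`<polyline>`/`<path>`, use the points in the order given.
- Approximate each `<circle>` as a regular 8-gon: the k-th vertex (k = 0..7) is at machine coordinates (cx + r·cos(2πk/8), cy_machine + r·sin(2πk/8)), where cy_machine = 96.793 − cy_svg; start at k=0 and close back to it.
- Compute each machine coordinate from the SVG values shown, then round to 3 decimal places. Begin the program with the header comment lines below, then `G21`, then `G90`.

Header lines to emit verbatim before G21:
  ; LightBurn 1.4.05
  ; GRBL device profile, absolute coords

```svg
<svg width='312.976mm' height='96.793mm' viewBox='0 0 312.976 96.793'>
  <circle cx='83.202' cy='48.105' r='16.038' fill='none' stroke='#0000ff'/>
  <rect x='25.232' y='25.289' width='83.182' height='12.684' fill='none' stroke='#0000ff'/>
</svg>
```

viewBox `0 0 312.976 96.793` with mm width/height → 1 unit = 1 mm. Flip: y_m = 96.793 − y_svg.

**Shape 1** — `<circle>` circle, stroke `#0000ff` → engrave (S290, F3437). Machine vertices: (99.240,48.688) → (94.543,60.029) → (83.202,64.726) → (71.861,60.029) → (67.164,48.688) → (71.861,37.347) → (83.202,32.650) → (94.543,37.347) → (99.240,48.688). Closed: final G1 returns to the first vertex.

**Shape 2** — `<rect>` rectangle, stroke `#0000ff` → engrave (S290, F3437). Machine vertices: (25.232,71.504) → (108.414,71.504) → (108.414,58.820) → (25.232,58.820) → (25.232,71.504). Closed: final G1 returns to the first vertex.

; LightBurn 1.4.05
; GRBL device profile, absolute coords
G21
G90
G0 X99.240 Y48.688
M3 S290
G01 X94.543 Y60.029 F3437
G01 X83.202 Y64.726
G01 X71.861 Y60.029
G01 X67.164 Y48.688
G01 X71.861 Y37.347
G01 X83.202 Y32.650
G01 X94.543 Y37.347
G01 X99.240 Y48.688
M5
G0 X25.232 Y71.504
M3 S290
G01 X108.414 Y71.504 F3437
G01 X108.414 Y58.820
G01 X25.232 Y58.820
G01 X25.232 Y71.504
M5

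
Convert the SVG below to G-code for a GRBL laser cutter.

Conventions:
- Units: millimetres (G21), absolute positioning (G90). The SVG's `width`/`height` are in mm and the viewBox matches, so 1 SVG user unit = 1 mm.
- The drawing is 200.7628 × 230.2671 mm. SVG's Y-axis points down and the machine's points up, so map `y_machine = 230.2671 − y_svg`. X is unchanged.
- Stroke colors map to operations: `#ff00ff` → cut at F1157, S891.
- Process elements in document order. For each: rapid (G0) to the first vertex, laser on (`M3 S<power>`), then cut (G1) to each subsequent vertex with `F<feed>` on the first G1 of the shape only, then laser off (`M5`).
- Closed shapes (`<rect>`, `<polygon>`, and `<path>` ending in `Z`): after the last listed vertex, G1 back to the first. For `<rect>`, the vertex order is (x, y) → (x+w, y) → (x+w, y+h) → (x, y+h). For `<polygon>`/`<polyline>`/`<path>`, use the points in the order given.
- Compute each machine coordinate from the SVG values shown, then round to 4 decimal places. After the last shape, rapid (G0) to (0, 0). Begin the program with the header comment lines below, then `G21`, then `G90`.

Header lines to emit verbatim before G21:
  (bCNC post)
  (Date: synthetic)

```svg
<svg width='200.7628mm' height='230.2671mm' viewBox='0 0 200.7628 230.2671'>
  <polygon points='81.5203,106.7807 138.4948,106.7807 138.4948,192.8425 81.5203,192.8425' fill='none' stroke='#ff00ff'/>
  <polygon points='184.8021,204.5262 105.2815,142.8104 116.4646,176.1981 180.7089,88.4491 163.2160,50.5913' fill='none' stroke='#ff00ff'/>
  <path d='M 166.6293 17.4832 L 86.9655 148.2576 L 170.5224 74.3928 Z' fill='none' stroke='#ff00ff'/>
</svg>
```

(bCNC post)
(Date: synthetic)
G21
G90
G0 X81.5203 Y123.4864
M3 S891
G1 X138.4948 Y123.4864 F1157
G1 X138.4948 Y37.4246
G1 X81.5203 Y37.4246
G1 X81.5203 Y123.4864
M5
G0 X184.8021 Y25.7409
M3 S891
G1 X105.2815 Y87.4567 F1157
G1 X116.4646 Y54.0690
G1 X180.7089 Y141.8180
G1 X163.2160 Y179.6758
G1 X184.8021 Y25.7409
M5
G0 X166.6293 Y212.7839
M3 S891
G1 X86.9655 Y82.0095 F1157
G1 X170.5224 Y155.8743
G1 X166.6293 Y212.7839
M5
G0 X0.0000 Y0.0000

1 u = 1 mm; y_m = 230.2671 − y.

[1] `<polygon>` rectangle, #ff00ff→cut S891 F1157: (81.5203,123.4864) → (138.4948,123.4864) → (138.4948,37.4246) → (81.5203,37.4246) → (81.5203,123.4864) (closed)

[2] `<polygon>` closed polygon, #ff00ff→cut S891 F1157: (184.8021,25.7409) → (105.2815,87.4567) → (116.4646,54.0690) → (180.7089,141.8180) → (163.2160,179.6758) → (184.8021,25.7409) (closed)

[3] `<path>` closed polygon, #ff00ff→cut S891 F1157: (166.6293,212.7839) → (86.9655,82.0095) → (170.5224,155.8743) → (166.6293,212.7839) (closed)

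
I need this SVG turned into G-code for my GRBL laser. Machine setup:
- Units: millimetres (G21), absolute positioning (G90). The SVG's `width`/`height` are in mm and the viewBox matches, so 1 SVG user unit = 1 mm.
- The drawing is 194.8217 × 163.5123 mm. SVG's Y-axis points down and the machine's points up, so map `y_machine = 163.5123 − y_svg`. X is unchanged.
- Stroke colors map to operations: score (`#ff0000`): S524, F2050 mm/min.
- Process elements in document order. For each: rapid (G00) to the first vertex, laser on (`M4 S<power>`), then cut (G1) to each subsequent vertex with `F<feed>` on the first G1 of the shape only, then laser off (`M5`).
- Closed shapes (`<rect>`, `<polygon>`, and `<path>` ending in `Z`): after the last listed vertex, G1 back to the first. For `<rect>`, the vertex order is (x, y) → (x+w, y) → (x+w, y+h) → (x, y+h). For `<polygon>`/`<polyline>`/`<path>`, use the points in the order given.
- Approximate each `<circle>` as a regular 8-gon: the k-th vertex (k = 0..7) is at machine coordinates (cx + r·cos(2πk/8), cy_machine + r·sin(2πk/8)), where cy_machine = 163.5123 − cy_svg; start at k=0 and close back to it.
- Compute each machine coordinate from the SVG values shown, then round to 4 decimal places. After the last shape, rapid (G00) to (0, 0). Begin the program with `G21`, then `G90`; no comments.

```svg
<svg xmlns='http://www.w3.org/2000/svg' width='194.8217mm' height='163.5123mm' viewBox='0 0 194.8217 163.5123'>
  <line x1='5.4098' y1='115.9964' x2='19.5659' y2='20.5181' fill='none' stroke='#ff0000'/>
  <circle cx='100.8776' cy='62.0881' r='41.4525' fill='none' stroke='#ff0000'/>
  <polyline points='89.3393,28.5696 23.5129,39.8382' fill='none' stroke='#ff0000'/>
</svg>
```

viewBox `0 0 194.8217 163.5123` with mm width/height → 1 unit = 1 mm. Flip: y_m = 163.5123 − y_svg.

**Shape 1** — `<line>` line segment, stroke `#ff0000` → score (S524, F2050). Machine vertices: (5.4098,47.5159) → (19.5659,142.9942). Open path.

**Shape 2** — `<circle>` circle, stroke `#ff0000` → score (S524, F2050). Machine vertices: (142.3301,101.4242) → (130.1889,130.7355) → (100.8776,142.8767) → (71.5663,130.7355) → (59.4251,101.4242) → (71.5663,72.1129) → (100.8776,59.9717) → (130.1889,72.1129) → (142.3301,101.4242). Closed: final G1 returns to the first vertex.

**Shape 3** — `<polyline>` line segment, stroke `#ff0000` → score (S524, F2050). Machine vertices: (89.3393,134.9427) → (23.5129,123.6741). Open path.

G21
G90
G00 X5.4098 Y47.5159
M4 S524
G1 X19.5659 Y142.9942 F2050
M5
G00 X142.3301 Y101.4242
M4 S524
G1 X130.1889 Y130.7355 F2050
G1 X100.8776 Y142.8767
G1 X71.5663 Y130.7355
G1 X59.4251 Y101.4242
G1 X71.5663 Y72.1129
G1 X100.8776 Y59.9717
G1 X130.1889 Y72.1129
G1 X142.3301 Y101.4242
M5
G00 X89.3393 Y134.9427
M4 S524
G1 X23.5129 Y123.6741 F2050
M5
G00 X0.0000 Y0.0000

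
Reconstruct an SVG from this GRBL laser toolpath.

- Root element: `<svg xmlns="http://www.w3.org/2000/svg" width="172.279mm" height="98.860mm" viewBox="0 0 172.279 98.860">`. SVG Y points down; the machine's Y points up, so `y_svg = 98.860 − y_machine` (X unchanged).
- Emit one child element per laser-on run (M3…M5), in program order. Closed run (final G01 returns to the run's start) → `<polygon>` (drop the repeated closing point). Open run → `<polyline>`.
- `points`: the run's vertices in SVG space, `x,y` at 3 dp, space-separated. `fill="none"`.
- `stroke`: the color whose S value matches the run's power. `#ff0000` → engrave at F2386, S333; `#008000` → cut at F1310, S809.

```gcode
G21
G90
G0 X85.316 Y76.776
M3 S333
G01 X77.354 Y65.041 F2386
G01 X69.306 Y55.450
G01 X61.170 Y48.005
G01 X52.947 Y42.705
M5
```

Each laser-on run becomes one SVG element. Flip Y back into SVG space with y_svg = 98.860 − y_machine. Every run uses S333, so all elements get stroke `#ff0000` (engrave).

Run 1: The run is open, so emit a `<polyline>` with points (Y-flipped): 85.316,22.084 77.354,33.819 69.306,43.410 61.170,50.855 52.947,56.155.

<svg xmlns="http://www.w3.org/2000/svg" width="172.279mm" height="98.860mm" viewBox="0 0 172.279 98.860">
  <polyline points="85.316,22.084 77.354,33.819 69.306,43.410 61.170,50.855 52.947,56.155" fill="none" stroke="#ff0000"/>
</svg>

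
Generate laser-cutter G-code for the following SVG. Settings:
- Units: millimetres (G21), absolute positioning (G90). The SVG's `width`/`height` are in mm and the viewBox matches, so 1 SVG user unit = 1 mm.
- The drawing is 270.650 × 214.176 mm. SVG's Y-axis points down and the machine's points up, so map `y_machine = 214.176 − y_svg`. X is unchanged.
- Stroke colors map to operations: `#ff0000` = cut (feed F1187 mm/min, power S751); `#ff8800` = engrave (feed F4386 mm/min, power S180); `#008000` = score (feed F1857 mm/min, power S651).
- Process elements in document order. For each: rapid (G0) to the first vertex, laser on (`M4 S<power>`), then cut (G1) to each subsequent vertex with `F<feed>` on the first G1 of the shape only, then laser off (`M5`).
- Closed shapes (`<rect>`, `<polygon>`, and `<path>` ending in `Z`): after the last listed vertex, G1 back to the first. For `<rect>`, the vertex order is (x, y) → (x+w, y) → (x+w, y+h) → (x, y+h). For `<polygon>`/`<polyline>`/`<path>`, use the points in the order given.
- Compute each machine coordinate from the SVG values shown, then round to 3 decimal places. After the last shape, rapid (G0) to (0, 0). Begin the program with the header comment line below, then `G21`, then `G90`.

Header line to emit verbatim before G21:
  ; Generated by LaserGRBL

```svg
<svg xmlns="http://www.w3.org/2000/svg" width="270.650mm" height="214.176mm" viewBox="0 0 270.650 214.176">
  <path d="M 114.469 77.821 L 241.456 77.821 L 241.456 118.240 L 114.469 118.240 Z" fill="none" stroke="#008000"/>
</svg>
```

Since the viewBox matches the mm dimensions, user units are millimetres directly. The only transform is the Y-flip y_m = 214.176 − y_svg.

Shape 1 is a rectangle drawn with `<path>`. Its stroke #008000 means score at S651, F1857. After flipping Y the toolpath is (114.469,136.355) → (241.456,136.355) → (241.456,95.936) → (114.469,95.936) → (114.469,136.355), returning to the start.

; Generated by LaserGRBL
G21
G90
G0 X114.469 Y136.355
M4 S651
G1 X241.456 Y136.355 F1857
G1 X241.456 Y95.936
G1 X114.469 Y95.936
G1 X114.469 Y136.355
M5
G0 X0.000 Y0.000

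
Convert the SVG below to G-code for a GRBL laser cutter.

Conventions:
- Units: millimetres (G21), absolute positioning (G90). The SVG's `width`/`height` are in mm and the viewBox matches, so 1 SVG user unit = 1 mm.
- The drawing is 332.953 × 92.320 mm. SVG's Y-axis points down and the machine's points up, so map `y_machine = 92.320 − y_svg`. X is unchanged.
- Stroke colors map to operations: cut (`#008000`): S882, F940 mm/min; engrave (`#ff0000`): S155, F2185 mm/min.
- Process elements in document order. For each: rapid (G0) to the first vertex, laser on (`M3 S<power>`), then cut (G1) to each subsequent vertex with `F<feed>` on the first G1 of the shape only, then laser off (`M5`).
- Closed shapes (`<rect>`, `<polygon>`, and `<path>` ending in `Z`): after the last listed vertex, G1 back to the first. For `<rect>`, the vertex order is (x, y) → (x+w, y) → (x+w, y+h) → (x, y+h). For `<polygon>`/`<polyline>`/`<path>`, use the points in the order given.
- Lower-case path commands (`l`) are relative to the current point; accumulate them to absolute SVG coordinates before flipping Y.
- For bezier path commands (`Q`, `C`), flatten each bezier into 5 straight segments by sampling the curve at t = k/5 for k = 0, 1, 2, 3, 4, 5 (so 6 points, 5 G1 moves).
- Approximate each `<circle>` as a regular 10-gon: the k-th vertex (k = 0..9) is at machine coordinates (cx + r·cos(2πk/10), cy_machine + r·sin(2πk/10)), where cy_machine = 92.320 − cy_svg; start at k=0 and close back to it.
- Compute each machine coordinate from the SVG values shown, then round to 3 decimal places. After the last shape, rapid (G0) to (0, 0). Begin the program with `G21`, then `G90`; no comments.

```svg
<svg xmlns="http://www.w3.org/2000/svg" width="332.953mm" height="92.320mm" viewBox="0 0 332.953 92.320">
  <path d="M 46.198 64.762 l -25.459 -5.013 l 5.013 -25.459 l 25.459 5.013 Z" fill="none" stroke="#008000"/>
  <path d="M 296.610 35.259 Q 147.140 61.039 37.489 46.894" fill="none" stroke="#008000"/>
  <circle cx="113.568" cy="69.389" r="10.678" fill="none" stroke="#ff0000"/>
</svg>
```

1 u = 1 mm; y_m = 92.320 − y.

[1] `<path>` regular polygon, #008000→cut S882 F940: (46.198,27.558) → (20.739,32.571) → (25.752,58.030) → (51.211,53.017) → (46.198,27.558) (closed)

[2] `<path>` quadratic bezier, #008000→cut S882 F940: (296.610,57.061) → (238.415,48.346) → (183.405,42.825) → (131.581,40.498) → (82.942,41.365) → (37.489,45.426)

[3] `<circle>` circle, #ff0000→engrave S155 F2185: (124.246,22.931) → (122.207,29.207) → (116.868,33.086) → (110.268,33.086) → (104.929,29.207) → (102.890,22.931) → (104.929,16.655) → (110.268,12.776) → (116.868,12.776) → (122.207,16.655) → (124.246,22.931) (closed)

G21
G90
G0 X46.198 Y27.558
M3 S882
G1 X20.739 Y32.571 F940
G1 X25.752 Y58.030
G1 X51.211 Y53.017
G1 X46.198 Y27.558
M5
G0 X296.610 Y57.061
M3 S882
G1 X238.415 Y48.346 F940
G1 X183.405 Y42.825
G1 X131.581 Y40.498
G1 X82.942 Y41.365
G1 X37.489 Y45.426
M5
G0 X124.246 Y22.931
M3 S155
G1 X122.207 Y29.207 F2185
G1 X116.868 Y33.086
G1 X110.268 Y33.086
G1 X104.929 Y29.207
G1 X102.890 Y22.931
G1 X104.929 Y16.655
G1 X110.268 Y12.776
G1 X116.868 Y12.776
G1 X122.207 Y16.655
G1 X124.246 Y22.931
M5
G0 X0.000 Y0.000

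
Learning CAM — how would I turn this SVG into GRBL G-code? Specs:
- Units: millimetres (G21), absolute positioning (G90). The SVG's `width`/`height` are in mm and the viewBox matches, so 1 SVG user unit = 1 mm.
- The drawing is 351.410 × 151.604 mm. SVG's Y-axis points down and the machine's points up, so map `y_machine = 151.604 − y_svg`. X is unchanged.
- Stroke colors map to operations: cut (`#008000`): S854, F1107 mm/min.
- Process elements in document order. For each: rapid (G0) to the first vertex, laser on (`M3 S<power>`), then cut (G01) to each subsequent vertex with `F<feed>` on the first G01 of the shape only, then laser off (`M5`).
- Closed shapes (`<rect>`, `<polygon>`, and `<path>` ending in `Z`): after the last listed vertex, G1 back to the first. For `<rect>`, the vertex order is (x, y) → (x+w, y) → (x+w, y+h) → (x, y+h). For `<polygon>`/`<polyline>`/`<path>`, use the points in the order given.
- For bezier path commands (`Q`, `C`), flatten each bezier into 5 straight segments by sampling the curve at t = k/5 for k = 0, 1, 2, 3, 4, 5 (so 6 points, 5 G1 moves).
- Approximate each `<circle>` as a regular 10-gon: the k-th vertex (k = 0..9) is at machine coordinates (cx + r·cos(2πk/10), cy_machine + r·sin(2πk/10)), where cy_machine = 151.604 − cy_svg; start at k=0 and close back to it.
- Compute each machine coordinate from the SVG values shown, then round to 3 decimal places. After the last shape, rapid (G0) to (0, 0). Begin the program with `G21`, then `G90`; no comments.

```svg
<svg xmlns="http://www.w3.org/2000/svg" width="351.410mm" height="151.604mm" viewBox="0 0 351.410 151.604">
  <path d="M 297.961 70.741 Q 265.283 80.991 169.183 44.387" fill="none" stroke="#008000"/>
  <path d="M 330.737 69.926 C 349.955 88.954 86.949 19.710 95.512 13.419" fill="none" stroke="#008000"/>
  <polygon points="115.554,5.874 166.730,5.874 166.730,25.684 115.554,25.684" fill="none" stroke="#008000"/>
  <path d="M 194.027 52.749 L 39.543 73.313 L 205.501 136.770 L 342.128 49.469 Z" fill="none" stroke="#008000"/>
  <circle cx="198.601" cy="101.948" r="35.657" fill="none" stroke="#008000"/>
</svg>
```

Since the viewBox matches the mm dimensions, user units are millimetres directly. The only transform is the Y-flip y_m = 151.604 − y_svg.

Shape 1 is a quadratic bezier drawn with `<path>`. Its stroke #008000 means cut at S854, F1107. After flipping Y the toolpath is (297.961,80.863) → (282.353,78.637) → (261.671,80.160) → (235.915,85.430) → (205.086,94.450) → (169.183,107.217).

Shape 2 is a cubic bezier drawn with `<path>`. Its stroke #008000 means cut at S854, F1107. After flipping Y the toolpath is (330.737,81.678) → (312.831,79.644) → (253.774,91.537) → (180.147,110.097) → (118.532,128.066) → (95.512,138.185).

Shape 3 is a rectangle drawn with `<polygon>`. Its stroke #008000 means cut at S854, F1107. After flipping Y the toolpath is (115.554,145.730) → (166.730,145.730) → (166.730,125.920) → (115.554,125.920) → (115.554,145.730), returning to the start.

Shape 4 is a closed polygon drawn with `<path>`. Its stroke #008000 means cut at S854, F1107. After flipping Y the toolpath is (194.027,98.855) → (39.543,78.291) → (205.501,14.834) → (342.128,102.135) → (194.027,98.855), returning to the start.

Shape 5 is a circle drawn with `<circle>`. Its stroke #008000 means cut at S854, F1107. After flipping Y the toolpath is (234.258,49.656) → (227.448,70.615) → (209.620,83.568) → (187.582,83.568) → (169.754,70.615) → (162.944,49.656) → (169.754,28.697) → (187.582,15.744) → (209.620,15.744) → (227.448,28.697) → (234.258,49.656), returning to the start.

G21
G90
G0 X297.961 Y80.863
M3 S854
G01 X282.353 Y78.637 F1107
G01 X261.671 Y80.160
G01 X235.915 Y85.430
G01 X205.086 Y94.450
G01 X169.183 Y107.217
M5
G0 X330.737 Y81.678
M3 S854
G01 X312.831 Y79.644 F1107
G01 X253.774 Y91.537
G01 X180.147 Y110.097
G01 X118.532 Y128.066
G01 X95.512 Y138.185
M5
G0 X115.554 Y145.730
M3 S854
G01 X166.730 Y145.730 F1107
G01 X166.730 Y125.920
G01 X115.554 Y125.920
G01 X115.554 Y145.730
M5
G0 X194.027 Y98.855
M3 S854
G01 X39.543 Y78.291 F1107
G01 X205.501 Y14.834
G01 X342.128 Y102.135
G01 X194.027 Y98.855
M5
G0 X234.258 Y49.656
M3 S854
G01 X227.448 Y70.615 F1107
G01 X209.620 Y83.568
G01 X187.582 Y83.568
G01 X169.754 Y70.615
G01 X162.944 Y49.656
G01 X169.754 Y28.697
G01 X187.582 Y15.744
G01 X209.620 Y15.744
G01 X227.448 Y28.697
G01 X234.258 Y49.656
M5
G0 X0.000 Y0.000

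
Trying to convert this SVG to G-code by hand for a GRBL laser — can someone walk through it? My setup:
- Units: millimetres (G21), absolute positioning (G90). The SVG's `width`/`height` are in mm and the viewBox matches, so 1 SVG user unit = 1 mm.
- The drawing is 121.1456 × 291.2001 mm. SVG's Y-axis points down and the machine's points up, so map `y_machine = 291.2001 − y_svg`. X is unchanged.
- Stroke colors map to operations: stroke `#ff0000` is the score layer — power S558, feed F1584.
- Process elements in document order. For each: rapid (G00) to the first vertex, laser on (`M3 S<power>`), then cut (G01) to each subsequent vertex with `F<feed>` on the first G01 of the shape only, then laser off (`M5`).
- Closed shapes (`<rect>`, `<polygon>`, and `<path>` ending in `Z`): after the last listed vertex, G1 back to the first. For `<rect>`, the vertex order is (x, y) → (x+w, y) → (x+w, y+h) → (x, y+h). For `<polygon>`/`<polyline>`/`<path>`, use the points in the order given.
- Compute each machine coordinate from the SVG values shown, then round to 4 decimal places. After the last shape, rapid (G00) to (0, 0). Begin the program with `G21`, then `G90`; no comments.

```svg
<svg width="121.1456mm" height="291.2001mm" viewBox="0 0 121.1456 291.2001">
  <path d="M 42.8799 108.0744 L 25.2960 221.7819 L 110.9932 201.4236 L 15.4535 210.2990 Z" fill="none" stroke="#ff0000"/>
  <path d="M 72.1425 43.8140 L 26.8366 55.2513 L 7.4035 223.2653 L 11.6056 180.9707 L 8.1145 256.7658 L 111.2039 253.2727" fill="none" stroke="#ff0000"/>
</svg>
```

G21
G90
G00 X42.8799 Y183.1257
M3 S558
G01 X25.2960 Y69.4182 F1584
G01 X110.9932 Y89.7765
G01 X15.4535 Y80.9011
G01 X42.8799 Y183.1257
M5
G00 X72.1425 Y247.3861
M3 S558
G01 X26.8366 Y235.9488 F1584
G01 X7.4035 Y67.9348
G01 X11.6056 Y110.2294
G01 X8.1145 Y34.4343
G01 X111.2039 Y37.9274
M5
G00 X0.0000 Y0.0000

Since the viewBox matches the mm dimensions, user units are millimetres directly. The only transform is the Y-flip y_m = 291.2001 − y_svg.

Shape 1 is a closed polygon drawn with `<path>`. Its stroke #ff0000 means score at S558, F1584. After flipping Y the toolpath is (42.8799,183.1257) → (25.2960,69.4182) → (110.9932,89.7765) → (15.4535,80.9011) → (42.8799,183.1257), returning to the start.

Shape 2 is a open polyline drawn with `<path>`. Its stroke #ff0000 means score at S558, F1584. After flipping Y the toolpath is (72.1425,247.3861) → (26.8366,235.9488) → (7.4035,67.9348) → (11.6056,110.2294) → (8.1145,34.4343) → (111.2039,37.9274).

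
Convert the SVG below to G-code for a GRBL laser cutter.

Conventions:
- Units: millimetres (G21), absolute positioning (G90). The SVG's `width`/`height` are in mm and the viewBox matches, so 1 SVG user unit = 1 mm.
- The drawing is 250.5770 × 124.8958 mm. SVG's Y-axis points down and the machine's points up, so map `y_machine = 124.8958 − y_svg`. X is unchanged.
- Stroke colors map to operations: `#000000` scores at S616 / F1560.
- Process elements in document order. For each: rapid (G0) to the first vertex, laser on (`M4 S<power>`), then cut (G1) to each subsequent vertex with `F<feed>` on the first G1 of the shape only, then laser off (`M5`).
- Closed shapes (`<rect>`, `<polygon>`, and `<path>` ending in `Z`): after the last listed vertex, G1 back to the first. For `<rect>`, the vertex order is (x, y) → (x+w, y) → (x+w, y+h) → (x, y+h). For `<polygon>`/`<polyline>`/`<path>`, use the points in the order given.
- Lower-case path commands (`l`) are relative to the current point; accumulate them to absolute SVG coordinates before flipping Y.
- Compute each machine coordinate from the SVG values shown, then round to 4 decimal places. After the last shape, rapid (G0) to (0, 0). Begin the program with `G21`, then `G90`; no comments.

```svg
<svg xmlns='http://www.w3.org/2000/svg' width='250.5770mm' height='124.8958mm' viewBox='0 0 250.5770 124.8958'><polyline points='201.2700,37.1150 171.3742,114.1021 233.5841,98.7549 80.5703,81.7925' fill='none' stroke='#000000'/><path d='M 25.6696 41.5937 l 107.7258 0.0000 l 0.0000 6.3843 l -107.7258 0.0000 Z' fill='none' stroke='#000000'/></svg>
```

G21
G90
G0 X201.2700 Y87.7808
M4 S616
G1 X171.3742 Y10.7937 F1560
G1 X233.5841 Y26.1409
G1 X80.5703 Y43.1033
M5
G0 X25.6696 Y83.3021
M4 S616
G1 X133.3954 Y83.3021 F1560
G1 X133.3954 Y76.9178
G1 X25.6696 Y76.9178
G1 X25.6696 Y83.3021
M5
G0 X0.0000 Y0.0000

Since the viewBox matches the mm dimensions, user units are millimetres directly. The only transform is the Y-flip y_m = 124.8958 − y_svg.

Shape 1 is a open polyline drawn with `<polyline>`. Its stroke #000000 means score at S616, F1560. After flipping Y the toolpath is (201.2700,87.7808) → (171.3742,10.7937) → (233.5841,26.1409) → (80.5703,43.1033).

Shape 2 is a rectangle drawn with `<path>`. Its stroke #000000 means score at S616, F1560. After flipping Y the toolpath is (25.6696,83.3021) → (133.3954,83.3021) → (133.3954,76.9178) → (25.6696,76.9178) → (25.6696,83.3021), returning to the start.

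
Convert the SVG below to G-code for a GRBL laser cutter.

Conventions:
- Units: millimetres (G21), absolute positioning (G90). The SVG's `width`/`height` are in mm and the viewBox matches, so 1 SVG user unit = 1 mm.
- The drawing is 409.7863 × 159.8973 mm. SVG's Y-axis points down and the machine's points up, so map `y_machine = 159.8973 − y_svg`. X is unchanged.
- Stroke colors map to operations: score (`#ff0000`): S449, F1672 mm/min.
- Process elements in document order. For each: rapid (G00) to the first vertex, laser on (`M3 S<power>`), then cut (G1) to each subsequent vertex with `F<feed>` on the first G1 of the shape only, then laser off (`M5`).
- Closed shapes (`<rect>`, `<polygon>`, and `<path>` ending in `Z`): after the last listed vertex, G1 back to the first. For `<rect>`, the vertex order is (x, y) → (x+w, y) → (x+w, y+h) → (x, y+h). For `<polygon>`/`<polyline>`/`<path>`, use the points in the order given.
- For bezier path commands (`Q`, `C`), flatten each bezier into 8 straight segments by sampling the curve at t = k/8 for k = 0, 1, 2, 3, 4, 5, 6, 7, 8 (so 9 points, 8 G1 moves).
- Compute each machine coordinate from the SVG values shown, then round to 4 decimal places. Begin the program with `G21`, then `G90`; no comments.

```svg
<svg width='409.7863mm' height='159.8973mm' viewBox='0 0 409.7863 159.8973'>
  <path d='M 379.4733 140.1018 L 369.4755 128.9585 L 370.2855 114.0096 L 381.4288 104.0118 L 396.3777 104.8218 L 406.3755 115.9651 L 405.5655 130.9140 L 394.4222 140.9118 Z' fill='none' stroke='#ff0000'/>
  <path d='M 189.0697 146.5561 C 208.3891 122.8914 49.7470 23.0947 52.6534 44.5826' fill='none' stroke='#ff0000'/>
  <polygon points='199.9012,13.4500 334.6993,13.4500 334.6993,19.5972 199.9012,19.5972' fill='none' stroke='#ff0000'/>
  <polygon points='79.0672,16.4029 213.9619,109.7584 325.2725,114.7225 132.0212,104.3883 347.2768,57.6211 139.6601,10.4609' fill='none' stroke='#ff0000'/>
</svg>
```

G21
G90
G00 X379.4733 Y19.7955
M3 S449
G1 X369.4755 Y30.9388 F1672
G1 X370.2855 Y45.8877
G1 X381.4288 Y55.8855
G1 X396.3777 Y55.0755
G1 X406.3755 Y43.9322
G1 X405.5655 Y28.9833
G1 X394.4222 Y18.9855
G1 X379.4733 Y19.7955
M5
G00 X189.0697 Y13.3412
M3 S449
G1 X188.6356 Y25.3986 F1672
G1 X175.4963 Y42.2798
G1 X153.6304 Y61.6715
G1 X127.0164 Y81.2602
G1 X99.6331 Y98.7323
G1 X75.4591 Y111.7744
G1 X58.4730 Y118.0730
G1 X52.6534 Y115.3147
M5
G00 X199.9012 Y146.4473
M3 S449
G1 X334.6993 Y146.4473 F1672
G1 X334.6993 Y140.3001
G1 X199.9012 Y140.3001
G1 X199.9012 Y146.4473
M5
G00 X79.0672 Y143.4944
M3 S449
G1 X213.9619 Y50.1389 F1672
G1 X325.2725 Y45.1748
G1 X132.0212 Y55.5090
G1 X347.2768 Y102.2762
G1 X139.6601 Y149.4364
G1 X79.0672 Y143.4944
M5

1 u = 1 mm; y_m = 159.8973 − y.

[1] `<path>` regular polygon, #ff0000→score S449 F1672: (379.4733,19.7955) → (369.4755,30.9388) → (370.2855,45.8877) → (381.4288,55.8855) → (396.3777,55.0755) → (406.3755,43.9322) → (405.5655,28.9833) → (394.4222,18.9855) → (379.4733,19.7955) (closed)

[2] `<path>` cubic bezier, #ff0000→score S449 F1672: (189.0697,13.3412) → (188.6356,25.3986) → (175.4963,42.2798) → (153.6304,61.6715) → (127.0164,81.2602) → (99.6331,98.7323) → (75.4591,111.7744) → (58.4730,118.0730) → (52.6534,115.3147)

[3] `<polygon>` rectangle, #ff0000→score S449 F1672: (199.9012,146.4473) → (334.6993,146.4473) → (334.6993,140.3001) → (199.9012,140.3001) → (199.9012,146.4473) (closed)

[4] `<polygon>` closed polygon, #ff0000→score S449 F1672: (79.0672,143.4944) → (213.9619,50.1389) → (325.2725,45.1748) → (132.0212,55.5090) → (347.2768,102.2762) → (139.6601,149.4364) → (79.0672,143.4944) (closed)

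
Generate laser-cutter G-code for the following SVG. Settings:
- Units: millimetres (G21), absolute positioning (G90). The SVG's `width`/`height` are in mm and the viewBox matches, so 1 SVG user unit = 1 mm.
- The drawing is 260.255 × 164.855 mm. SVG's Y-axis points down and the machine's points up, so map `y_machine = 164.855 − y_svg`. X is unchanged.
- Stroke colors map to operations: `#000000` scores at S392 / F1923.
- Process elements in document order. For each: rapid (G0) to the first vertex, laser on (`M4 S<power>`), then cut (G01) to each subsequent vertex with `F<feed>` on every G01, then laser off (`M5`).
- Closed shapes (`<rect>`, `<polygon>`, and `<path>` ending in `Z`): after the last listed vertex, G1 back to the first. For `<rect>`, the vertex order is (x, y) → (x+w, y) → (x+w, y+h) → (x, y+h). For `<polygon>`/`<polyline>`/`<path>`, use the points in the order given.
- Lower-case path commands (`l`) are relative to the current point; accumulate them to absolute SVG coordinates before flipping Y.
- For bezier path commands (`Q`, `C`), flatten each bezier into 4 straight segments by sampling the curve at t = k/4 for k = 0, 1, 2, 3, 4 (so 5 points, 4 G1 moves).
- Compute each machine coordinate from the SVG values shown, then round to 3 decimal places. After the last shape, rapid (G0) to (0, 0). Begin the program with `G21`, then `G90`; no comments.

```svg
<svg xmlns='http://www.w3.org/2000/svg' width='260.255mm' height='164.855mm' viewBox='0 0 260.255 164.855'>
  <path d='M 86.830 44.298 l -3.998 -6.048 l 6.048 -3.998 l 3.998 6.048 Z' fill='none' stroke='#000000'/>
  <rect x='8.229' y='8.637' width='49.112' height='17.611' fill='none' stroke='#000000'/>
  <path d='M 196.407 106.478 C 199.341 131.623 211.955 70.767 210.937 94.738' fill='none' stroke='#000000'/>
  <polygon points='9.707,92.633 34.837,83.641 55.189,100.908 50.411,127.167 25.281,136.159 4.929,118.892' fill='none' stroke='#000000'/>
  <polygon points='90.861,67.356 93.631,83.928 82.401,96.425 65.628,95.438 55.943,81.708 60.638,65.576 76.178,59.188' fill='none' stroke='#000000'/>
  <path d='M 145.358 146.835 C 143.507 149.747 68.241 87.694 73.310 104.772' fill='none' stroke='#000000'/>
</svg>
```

viewBox `0 0 260.255 164.855` with mm width/height → 1 unit = 1 mm. Flip: y_m = 164.855 − y_svg.

**Shape 1** — `<path>` regular polygon, stroke `#000000` → score (S392, F1923). Machine vertices: (86.830,120.557) → (82.832,126.605) → (88.880,130.603) → (92.878,124.555) → (86.830,120.557). Closed: final G1 returns to the first vertex.

**Shape 2** — `<rect>` rectangle, stroke `#000000` → score (S392, F1923). Machine vertices: (8.229,156.218) → (57.341,156.218) → (57.341,138.607) → (8.229,138.607) → (8.229,156.218). Closed: final G1 returns to the first vertex.

**Shape 3** — `<path>` cubic bezier, stroke `#000000` → score (S392, F1923). Control points (SVG): P0=(196.407,106.478), P1=(199.341,131.623), P2=(211.955,70.767), P3=(210.937,94.738); sampled at t=k/4. Machine vertices: (196.407,58.377) → (200.058,52.974) → (205.154,63.807) → (209.509,74.859) → (210.937,70.117). Open path.

**Shape 4** — `<polygon>` regular polygon, stroke `#000000` → score (S392, F1923). Machine vertices: (9.707,72.222) → (34.837,81.214) → (55.189,63.947) → (50.411,37.688) → (25.281,28.696) → (4.929,45.963) → (9.707,72.222). Closed: final G1 returns to the first vertex.

**Shape 5** — `<polygon>` regular polygon, stroke `#000000` → score (S392, F1923). Machine vertices: (90.861,97.499) → (93.631,80.927) → (82.401,68.430) → (65.628,69.417) → (55.943,83.147) → (60.638,99.279) → (76.178,105.667) → (90.861,97.499). Closed: final G1 returns to the first vertex.

**Shape 6** — `<path>` cubic bezier, stroke `#000000` → score (S392, F1923). Control points (SVG): P0=(145.358,146.835), P1=(143.507,149.747), P2=(68.241,87.694), P3=(73.310,104.772); sampled at t=k/4. Machine vertices: (145.358,18.020) → (132.607,25.765) → (106.739,44.364) → (82.169,60.306) → (73.310,60.083). Open path.

G21
G90
G0 X86.830 Y120.557
M4 S392
G01 X82.832 Y126.605 F1923
G01 X88.880 Y130.603 F1923
G01 X92.878 Y124.555 F1923
G01 X86.830 Y120.557 F1923
M5
G0 X8.229 Y156.218
M4 S392
G01 X57.341 Y156.218 F1923
G01 X57.341 Y138.607 F1923
G01 X8.229 Y138.607 F1923
G01 X8.229 Y156.218 F1923
M5
G0 X196.407 Y58.377
M4 S392
G01 X200.058 Y52.974 F1923
G01 X205.154 Y63.807 F1923
G01 X209.509 Y74.859 F1923
G01 X210.937 Y70.117 F1923
M5
G0 X9.707 Y72.222
M4 S392
G01 X34.837 Y81.214 F1923
G01 X55.189 Y63.947 F1923
G01 X50.411 Y37.688 F1923
G01 X25.281 Y28.696 F1923
G01 X4.929 Y45.963 F1923
G01 X9.707 Y72.222 F1923
M5
G0 X90.861 Y97.499
M4 S392
G01 X93.631 Y80.927 F1923
G01 X82.401 Y68.430 F1923
G01 X65.628 Y69.417 F1923
G01 X55.943 Y83.147 F1923
G01 X60.638 Y99.279 F1923
G01 X76.178 Y105.667 F1923
G01 X90.861 Y97.499 F1923
M5
G0 X145.358 Y18.020
M4 S392
G01 X132.607 Y25.765 F1923
G01 X106.739 Y44.364 F1923
G01 X82.169 Y60.306 F1923
G01 X73.310 Y60.083 F1923
M5
G0 X0.000 Y0.000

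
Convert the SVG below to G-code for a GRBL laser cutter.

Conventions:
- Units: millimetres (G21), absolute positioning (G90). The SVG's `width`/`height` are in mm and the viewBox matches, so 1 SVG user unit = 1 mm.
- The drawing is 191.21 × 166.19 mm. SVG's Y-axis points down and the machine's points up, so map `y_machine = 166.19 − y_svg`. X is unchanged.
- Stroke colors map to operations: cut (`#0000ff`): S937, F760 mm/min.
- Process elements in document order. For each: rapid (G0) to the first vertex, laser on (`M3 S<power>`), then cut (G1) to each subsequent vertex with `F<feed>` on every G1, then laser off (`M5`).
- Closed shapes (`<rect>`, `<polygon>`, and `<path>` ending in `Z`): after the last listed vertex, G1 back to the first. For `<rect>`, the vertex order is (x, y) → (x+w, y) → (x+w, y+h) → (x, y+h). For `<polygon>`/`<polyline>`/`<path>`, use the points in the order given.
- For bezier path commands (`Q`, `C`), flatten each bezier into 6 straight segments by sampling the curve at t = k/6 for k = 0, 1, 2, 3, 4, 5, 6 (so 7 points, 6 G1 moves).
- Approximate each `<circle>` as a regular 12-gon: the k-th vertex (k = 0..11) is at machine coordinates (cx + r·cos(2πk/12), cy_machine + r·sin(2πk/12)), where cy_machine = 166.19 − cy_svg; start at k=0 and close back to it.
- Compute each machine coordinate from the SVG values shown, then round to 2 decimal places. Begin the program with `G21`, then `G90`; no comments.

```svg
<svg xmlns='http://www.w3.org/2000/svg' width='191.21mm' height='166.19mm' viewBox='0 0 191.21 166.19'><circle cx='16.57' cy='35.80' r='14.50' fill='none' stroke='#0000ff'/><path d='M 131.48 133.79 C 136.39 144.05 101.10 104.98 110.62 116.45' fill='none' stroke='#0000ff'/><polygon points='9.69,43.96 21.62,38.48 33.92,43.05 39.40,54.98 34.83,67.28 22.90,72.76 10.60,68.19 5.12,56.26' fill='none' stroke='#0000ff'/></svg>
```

G21
G90
G0 X31.07 Y130.39
M3 S937
G1 X29.13 Y137.64 F760
G1 X23.82 Y142.95 F760
G1 X16.57 Y144.89 F760
G1 X9.32 Y142.95 F760
G1 X4.01 Y137.64 F760
G1 X2.07 Y130.39 F760
G1 X4.01 Y123.14 F760
G1 X9.32 Y117.83 F760
G1 X16.57 Y115.89 F760
G1 X23.82 Y117.83 F760
G1 X29.13 Y123.14 F760
G1 X31.07 Y130.39 F760
M5
G0 X131.48 Y32.40
M3 S937
G1 X130.98 Y30.92 F760
G1 X126.14 Y34.88 F760
G1 X119.32 Y41.52 F760
G1 X112.89 Y48.06 F760
G1 X109.20 Y51.73 F760
G1 X110.62 Y49.74 F760
M5
G0 X9.69 Y122.23
M3 S937
G1 X21.62 Y127.71 F760
G1 X33.92 Y123.14 F760
G1 X39.40 Y111.21 F760
G1 X34.83 Y98.91 F760
G1 X22.90 Y93.43 F760
G1 X10.60 Y98.00 F760
G1 X5.12 Y109.93 F760
G1 X9.69 Y122.23 F760
M5

Since the viewBox matches the mm dimensions, user units are millimetres directly. The only transform is the Y-flip y_m = 166.19 − y_svg.

Shape 1 is a circle drawn with `<circle>`. Its stroke #0000ff means cut at S937, F760. After flipping Y the toolpath is (31.07,130.39) → (29.13,137.64) → (23.82,142.95) → (16.57,144.89) → (9.32,142.95) → (4.01,137.64) → (2.07,130.39) → (4.01,123.14) → (9.32,117.83) → (16.57,115.89) → (23.82,117.83) → (29.13,123.14) → (31.07,130.39), returning to the start.

Shape 2 is a cubic bezier drawn with `<path>`. Its stroke #0000ff means cut at S937, F760. After flipping Y the toolpath is (131.48,32.40) → (130.98,30.92) → (126.14,34.88) → (119.32,41.52) → (112.89,48.06) → (109.20,51.73) → (110.62,49.74).

Shape 3 is a regular polygon drawn with `<polygon>`. Its stroke #0000ff means cut at S937, F760. After flipping Y the toolpath is (9.69,122.23) → (21.62,127.71) → (33.92,123.14) → (39.40,111.21) → (34.83,98.91) → (22.90,93.43) → (10.60,98.00) → (5.12,109.93) → (9.69,122.23), returning to the start.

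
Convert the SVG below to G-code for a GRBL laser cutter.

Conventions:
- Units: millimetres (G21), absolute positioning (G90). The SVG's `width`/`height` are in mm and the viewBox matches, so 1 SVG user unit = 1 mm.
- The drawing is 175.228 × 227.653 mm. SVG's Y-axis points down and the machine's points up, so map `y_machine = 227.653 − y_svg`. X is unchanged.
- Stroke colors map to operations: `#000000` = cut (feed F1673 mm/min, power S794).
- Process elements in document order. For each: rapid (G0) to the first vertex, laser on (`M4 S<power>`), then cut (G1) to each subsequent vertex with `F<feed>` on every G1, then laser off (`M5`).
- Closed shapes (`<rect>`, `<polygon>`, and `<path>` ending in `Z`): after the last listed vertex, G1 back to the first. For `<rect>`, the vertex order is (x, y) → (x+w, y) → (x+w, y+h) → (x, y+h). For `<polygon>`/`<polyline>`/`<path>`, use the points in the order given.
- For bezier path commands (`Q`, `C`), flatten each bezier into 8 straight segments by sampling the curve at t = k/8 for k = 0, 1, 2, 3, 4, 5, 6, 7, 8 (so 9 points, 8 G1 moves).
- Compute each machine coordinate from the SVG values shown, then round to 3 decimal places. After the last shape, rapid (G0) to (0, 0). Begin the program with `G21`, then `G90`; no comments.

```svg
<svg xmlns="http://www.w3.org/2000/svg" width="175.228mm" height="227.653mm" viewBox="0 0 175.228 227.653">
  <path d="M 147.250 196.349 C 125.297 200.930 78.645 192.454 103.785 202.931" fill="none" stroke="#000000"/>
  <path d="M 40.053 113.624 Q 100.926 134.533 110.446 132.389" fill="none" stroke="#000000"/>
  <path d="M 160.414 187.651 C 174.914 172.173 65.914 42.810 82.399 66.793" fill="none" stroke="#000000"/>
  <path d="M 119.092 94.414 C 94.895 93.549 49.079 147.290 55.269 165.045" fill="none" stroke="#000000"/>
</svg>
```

G21
G90
G0 X147.250 Y31.304
M4 S794
G1 X138.048 Y30.136 F1673
G1 X127.662 Y29.816 F1673
G1 X117.221 Y29.971 F1673
G1 X107.858 Y30.224 F1673
G1 X100.701 Y30.201 F1673
G1 X96.883 Y29.526 F1673
G1 X97.534 Y27.825 F1673
G1 X103.785 Y24.722 F1673
M5
G0 X40.053 Y114.029
M4 S794
G1 X54.469 Y109.162 F1673
G1 X67.280 Y105.015 F1673
G1 X78.486 Y101.589 F1673
G1 X88.088 Y98.883 F1673
G1 X96.084 Y96.898 F1673
G1 X102.476 Y95.633 F1673
G1 X107.264 Y95.088 F1673
G1 X110.446 Y95.264 F1673
M5
G0 X160.414 Y40.002
M4 S794
G1 X160.549 Y50.623 F1673
G1 X152.023 Y68.788 F1673
G1 X137.755 Y91.368 F1673
G1 X120.662 Y115.229 F1673
G1 X103.662 Y137.240 F1673
G1 X89.673 Y154.270 F1673
G1 X81.613 Y163.187 F1673
G1 X82.399 Y160.860 F1673
M5
G0 X119.092 Y133.239
M4 S794
G1 X109.149 Y131.181 F1673
G1 X98.041 Y125.065 F1673
G1 X86.632 Y115.953 F1673
G1 X75.785 Y104.906 F1673
G1 X66.363 Y92.987 F1673
G1 X59.227 Y81.256 F1673
G1 X55.242 Y70.776 F1673
G1 X55.269 Y62.608 F1673
M5
G0 X0.000 Y0.000

viewBox `0 0 175.228 227.653` with mm width/height → 1 unit = 1 mm. Flip: y_m = 227.653 − y_svg.

**Shape 1** — `<path>` cubic bezier, stroke `#000000` → cut (S794, F1673). Control points (SVG): P0=(147.250,196.349), P1=(125.297,200.930), P2=(78.645,192.454), P3=(103.785,202.931); sampled at t=k/8. Machine vertices: (147.250,31.304) → (138.048,30.136) → (127.662,29.816) → (117.221,29.971) → (107.858,30.224) → (100.701,30.201) → (96.883,29.526) → (97.534,27.825) → (103.785,24.722). Open path.

**Shape 2** — `<path>` quadratic bezier, stroke `#000000` → cut (S794, F1673). Control points (SVG): P0=(40.053,113.624), P1=(100.926,134.533), P2=(110.446,132.389); sampled at t=k/8. Machine vertices: (40.053,114.029) → (54.469,109.162) → (67.280,105.015) → (78.486,101.589) → (88.088,98.883) → (96.084,96.898) → (102.476,95.633) → (107.264,95.088) → (110.446,95.264). Open path.

**Shape 3** — `<path>` cubic bezier, stroke `#000000` → cut (S794, F1673). Control points (SVG): P0=(160.414,187.651), P1=(174.914,172.173), P2=(65.914,42.810), P3=(82.399,66.793); sampled at t=k/8. Machine vertices: (160.414,40.002) → (160.549,50.623) → (152.023,68.788) → (137.755,91.368) → (120.662,115.229) → (103.662,137.240) → (89.673,154.270) → (81.613,163.187) → (82.399,160.860). Open path.

**Shape 4** — `<path>` cubic bezier, stroke `#000000` → cut (S794, F1673). Control points (SVG): P0=(119.092,94.414), P1=(94.895,93.549), P2=(49.079,147.290), P3=(55.269,165.045); sampled at t=k/8. Machine vertices: (119.092,133.239) → (109.149,131.181) → (98.041,125.065) → (86.632,115.953) → (75.785,104.906) → (66.363,92.987) → (59.227,81.256) → (55.242,70.776) → (55.269,62.608). Open path.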